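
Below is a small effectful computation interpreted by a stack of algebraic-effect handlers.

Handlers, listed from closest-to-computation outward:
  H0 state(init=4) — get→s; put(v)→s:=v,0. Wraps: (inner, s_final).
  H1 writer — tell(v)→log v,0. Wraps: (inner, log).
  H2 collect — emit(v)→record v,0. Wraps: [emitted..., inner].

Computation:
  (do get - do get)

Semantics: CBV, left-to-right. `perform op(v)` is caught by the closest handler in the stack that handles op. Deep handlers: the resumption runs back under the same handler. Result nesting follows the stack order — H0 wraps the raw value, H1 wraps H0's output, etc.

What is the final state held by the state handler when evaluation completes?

Working:
get @ H0 ⇒ 4
get @ H0 ⇒ 4
H0 returns (0, 4)
H1 returns ((0, 4), ())
H2 returns [((0, 4), ())]
= [((0, 4), ())]

Answer: 4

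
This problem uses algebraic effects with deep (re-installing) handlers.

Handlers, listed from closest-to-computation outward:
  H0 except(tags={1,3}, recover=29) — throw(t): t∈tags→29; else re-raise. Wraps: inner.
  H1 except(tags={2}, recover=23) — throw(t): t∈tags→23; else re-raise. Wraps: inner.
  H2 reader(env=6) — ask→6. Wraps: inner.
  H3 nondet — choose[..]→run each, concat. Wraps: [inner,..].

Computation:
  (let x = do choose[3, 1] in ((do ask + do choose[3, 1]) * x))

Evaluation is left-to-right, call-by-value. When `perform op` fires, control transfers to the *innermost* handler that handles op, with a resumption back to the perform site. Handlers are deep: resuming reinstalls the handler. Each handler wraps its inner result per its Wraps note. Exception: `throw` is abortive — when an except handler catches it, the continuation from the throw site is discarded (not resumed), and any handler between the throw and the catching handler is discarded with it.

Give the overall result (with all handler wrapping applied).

Evaluation trace:
choose[3, 1] @ H3
  branch[0] choose=3:
    ask @ H2 ⇒ 6
    choose[3, 1] @ H3
      branch[0] choose=3:
        H0 returns 27
        H1 returns 27
        H2 returns 27
        H3 returns [27]
      branch[1] choose=1:
        H0 returns 21
        H1 returns 21
        H2 returns 21
        H3 returns [21]
  branch[1] choose=1:
    ask @ H2 ⇒ 6
    choose[3, 1] @ H3
      branch[0] choose=3:
        H0 returns 9
        H1 returns 9
        H2 returns 9
        H3 returns [9]
      branch[1] choose=1:
        H0 returns 7
        H1 returns 7
        H2 returns 7
        H3 returns [7]
= [27, 21, 9, 7]

Answer: [27, 21, 9, 7]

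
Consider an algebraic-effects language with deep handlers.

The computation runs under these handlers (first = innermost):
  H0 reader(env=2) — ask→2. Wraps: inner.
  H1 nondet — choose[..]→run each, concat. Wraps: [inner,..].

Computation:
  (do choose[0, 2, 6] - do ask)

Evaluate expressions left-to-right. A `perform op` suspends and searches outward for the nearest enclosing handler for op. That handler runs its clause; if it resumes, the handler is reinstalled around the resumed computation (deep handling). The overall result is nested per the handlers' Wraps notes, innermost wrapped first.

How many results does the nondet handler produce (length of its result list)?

Answer: 3

Working:
choose[0, 2, 6] @ H1
  branch[0] choose=0:
    ask @ H0 ⇒ 2
    H0 returns -2
    H1 returns [-2]
  branch[1] choose=2:
    ask @ H0 ⇒ 2
    H0 returns 0
    H1 returns [0]
  branch[2] choose=6:
    ask @ H0 ⇒ 2
    H0 returns 4
    H1 returns [4]
= [-2, 0, 4]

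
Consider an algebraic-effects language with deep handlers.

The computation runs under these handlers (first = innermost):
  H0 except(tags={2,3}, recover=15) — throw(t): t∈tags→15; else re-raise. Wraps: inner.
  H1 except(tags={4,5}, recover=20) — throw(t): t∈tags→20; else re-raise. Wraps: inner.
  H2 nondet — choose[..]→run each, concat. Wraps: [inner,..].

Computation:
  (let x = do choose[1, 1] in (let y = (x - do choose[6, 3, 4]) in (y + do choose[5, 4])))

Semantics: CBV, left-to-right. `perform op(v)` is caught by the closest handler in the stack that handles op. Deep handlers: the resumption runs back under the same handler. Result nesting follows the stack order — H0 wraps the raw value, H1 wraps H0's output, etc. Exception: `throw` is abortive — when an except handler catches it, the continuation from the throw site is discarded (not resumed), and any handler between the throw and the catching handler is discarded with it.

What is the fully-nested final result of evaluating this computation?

Step-by-step:
choose[1, 1] @ H2
  branch[0] choose=1:
    choose[6, 3, 4] @ H2
      branch[0] choose=6:
        choose[5, 4] @ H2
          branch[0] choose=5:
            H0 returns 0
            H1 returns 0
            H2 returns [0]
          branch[1] choose=4:
            H0 returns -1
            H1 returns -1
            H2 returns [-1]
      branch[1] choose=3:
        choose[5, 4] @ H2
          branch[0] choose=5:
            H0 returns 3
            H1 returns 3
            H2 returns [3]
          branch[1] choose=4:
            H0 returns 2
            H1 returns 2
            H2 returns [2]
      branch[2] choose=4:
        choose[5, 4] @ H2
          branch[0] choose=5:
            H0 returns 2
            H1 returns 2
            H2 returns [2]
          branch[1] choose=4:
            H0 returns 1
            H1 returns 1
            H2 returns [1]
  branch[1] choose=1:
    choose[6, 3, 4] @ H2
      branch[0] choose=6:
        choose[5, 4] @ H2
          branch[0] choose=5:
            H0 returns 0
            H1 returns 0
            H2 returns [0]
          branch[1] choose=4:
            H0 returns -1
            H1 returns -1
            H2 returns [-1]
      branch[1] choose=3:
        choose[5, 4] @ H2
          branch[0] choose=5:
            H0 returns 3
            H1 returns 3
            H2 returns [3]
          branch[1] choose=4:
            H0 returns 2
            H1 returns 2
            H2 returns [2]
      branch[2] choose=4:
        choose[5, 4] @ H2
          branch[0] choose=5:
            H0 returns 2
            H1 returns 2
            H2 returns [2]
          branch[1] choose=4:
            H0 returns 1
            H1 returns 1
            H2 returns [1]
= [0, -1, 3, 2, 2, 1, 0, -1, 3, 2, 2, 1]

Answer: [0, -1, 3, 2, 2, 1, 0, -1, 3, 2, 2, 1]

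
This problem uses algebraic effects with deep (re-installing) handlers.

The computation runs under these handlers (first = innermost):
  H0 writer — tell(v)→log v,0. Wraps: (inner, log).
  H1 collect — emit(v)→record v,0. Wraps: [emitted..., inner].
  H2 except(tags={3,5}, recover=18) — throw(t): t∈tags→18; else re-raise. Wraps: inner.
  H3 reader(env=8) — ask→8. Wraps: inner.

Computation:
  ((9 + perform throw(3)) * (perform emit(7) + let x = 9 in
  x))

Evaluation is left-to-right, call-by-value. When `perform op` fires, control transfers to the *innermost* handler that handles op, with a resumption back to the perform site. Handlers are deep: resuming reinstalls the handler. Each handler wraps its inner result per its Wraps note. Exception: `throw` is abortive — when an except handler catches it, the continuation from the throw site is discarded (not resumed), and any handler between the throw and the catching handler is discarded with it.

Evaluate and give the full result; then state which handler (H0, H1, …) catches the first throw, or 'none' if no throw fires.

Working:
throw(3) @ H2 caught ⇒ 18
H3 returns 18
= 18

Answer: 18 ; first throw caught by: H2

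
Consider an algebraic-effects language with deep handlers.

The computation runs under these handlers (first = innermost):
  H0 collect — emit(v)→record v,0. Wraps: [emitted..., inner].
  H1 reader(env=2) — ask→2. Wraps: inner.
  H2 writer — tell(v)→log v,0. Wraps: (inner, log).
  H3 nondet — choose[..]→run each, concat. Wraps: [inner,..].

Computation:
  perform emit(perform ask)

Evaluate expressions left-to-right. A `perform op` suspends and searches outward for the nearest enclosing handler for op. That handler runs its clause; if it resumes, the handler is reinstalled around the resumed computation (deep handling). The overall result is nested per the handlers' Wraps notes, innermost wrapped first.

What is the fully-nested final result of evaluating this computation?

Answer: [([2, 0], ())]

Evaluation trace:
ask @ H1 ⇒ 2
emit(2) @ H0 ⇒ out+=2
H0 returns [2, 0]
H1 returns [2, 0]
H2 returns ([2, 0], ())
H3 returns [([2, 0], ())]
= [([2, 0], ())]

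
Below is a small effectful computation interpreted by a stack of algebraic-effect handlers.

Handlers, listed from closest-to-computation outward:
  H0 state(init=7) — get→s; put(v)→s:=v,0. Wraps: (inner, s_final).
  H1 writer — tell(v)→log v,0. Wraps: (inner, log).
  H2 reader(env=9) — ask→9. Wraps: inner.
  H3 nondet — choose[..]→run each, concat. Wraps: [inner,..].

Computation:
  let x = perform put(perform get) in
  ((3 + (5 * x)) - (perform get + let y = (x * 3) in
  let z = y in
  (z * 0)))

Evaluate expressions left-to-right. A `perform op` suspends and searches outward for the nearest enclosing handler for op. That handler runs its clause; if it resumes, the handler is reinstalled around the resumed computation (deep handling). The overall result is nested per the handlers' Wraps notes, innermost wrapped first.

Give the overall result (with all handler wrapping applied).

Answer: [((-4, 7), ())]

Step-by-step:
get @ H0 ⇒ 7
put(7) @ H0 ⇒ s:=7
get @ H0 ⇒ 7
H0 returns (-4, 7)
H1 returns ((-4, 7), ())
H2 returns ((-4, 7), ())
H3 returns [((-4, 7), ())]
= [((-4, 7), ())]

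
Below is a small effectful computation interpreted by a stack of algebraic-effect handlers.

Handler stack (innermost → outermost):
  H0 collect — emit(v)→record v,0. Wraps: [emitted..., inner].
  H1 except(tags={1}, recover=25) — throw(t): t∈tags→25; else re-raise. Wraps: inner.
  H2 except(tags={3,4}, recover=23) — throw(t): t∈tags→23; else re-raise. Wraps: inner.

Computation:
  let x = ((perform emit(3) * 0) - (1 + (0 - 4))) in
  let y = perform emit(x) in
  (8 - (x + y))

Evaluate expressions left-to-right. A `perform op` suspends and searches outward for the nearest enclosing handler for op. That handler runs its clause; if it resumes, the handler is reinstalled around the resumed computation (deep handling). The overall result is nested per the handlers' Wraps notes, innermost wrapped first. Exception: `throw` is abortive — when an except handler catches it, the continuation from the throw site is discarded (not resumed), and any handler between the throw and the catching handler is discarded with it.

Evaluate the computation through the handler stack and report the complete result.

Answer: [3, 3, 5]

Evaluation trace:
emit(3) @ H0 ⇒ out+=3
emit(3) @ H0 ⇒ out+=3
H0 returns [3, 3, 5]
H1 returns [3, 3, 5]
H2 returns [3, 3, 5]
= [3, 3, 5]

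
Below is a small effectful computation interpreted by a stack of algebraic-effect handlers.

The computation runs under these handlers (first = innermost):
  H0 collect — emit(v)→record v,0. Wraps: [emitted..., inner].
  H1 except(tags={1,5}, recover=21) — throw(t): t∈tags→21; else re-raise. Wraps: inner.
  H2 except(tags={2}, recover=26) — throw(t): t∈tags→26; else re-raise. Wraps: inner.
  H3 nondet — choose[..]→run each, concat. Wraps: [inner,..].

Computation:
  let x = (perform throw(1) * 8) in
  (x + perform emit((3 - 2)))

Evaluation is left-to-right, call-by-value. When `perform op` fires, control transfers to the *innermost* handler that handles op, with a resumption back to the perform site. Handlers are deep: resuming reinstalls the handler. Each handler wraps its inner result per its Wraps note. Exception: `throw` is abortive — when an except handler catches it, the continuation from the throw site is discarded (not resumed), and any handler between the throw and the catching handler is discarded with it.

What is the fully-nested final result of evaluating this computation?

Answer: [21]

Step-by-step:
throw(1) @ H1 caught ⇒ 21
H2 returns 21
H3 returns [21]
= [21]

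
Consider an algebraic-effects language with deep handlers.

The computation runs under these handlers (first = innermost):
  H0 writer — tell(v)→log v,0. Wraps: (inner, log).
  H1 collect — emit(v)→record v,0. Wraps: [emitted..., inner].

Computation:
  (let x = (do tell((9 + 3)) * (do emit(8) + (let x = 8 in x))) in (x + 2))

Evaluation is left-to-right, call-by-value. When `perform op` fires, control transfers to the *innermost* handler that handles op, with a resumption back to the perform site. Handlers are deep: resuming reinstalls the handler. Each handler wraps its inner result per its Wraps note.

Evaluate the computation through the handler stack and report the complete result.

Working:
tell(12) @ H0 ⇒ log+=12
emit(8) @ H1 ⇒ out+=8
H0 returns (2, (12))
H1 returns [8, (2, (12))]
= [8, (2, (12))]

Answer: [8, (2, (12))]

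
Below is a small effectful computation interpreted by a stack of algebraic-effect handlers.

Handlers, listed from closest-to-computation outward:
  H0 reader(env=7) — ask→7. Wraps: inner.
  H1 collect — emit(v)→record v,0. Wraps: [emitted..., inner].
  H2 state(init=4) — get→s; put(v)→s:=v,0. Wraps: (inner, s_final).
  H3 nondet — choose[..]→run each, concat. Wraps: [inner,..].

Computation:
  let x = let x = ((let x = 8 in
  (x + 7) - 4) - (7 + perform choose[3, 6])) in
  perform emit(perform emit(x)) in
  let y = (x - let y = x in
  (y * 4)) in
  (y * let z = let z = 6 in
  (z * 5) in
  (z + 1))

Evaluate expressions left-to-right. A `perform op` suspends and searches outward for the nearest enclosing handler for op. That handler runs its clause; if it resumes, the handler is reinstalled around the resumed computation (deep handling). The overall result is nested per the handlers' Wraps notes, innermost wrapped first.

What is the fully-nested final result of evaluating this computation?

Working:
choose[3, 6] @ H3
  branch[0] choose=3:
    emit(1) @ H1 ⇒ out+=1
    emit(0) @ H1 ⇒ out+=0
    H0 returns 0
    H1 returns [1, 0, 0]
    H2 returns ([1, 0, 0], 4)
    H3 returns [([1, 0, 0], 4)]
  branch[1] choose=6:
    emit(-2) @ H1 ⇒ out+=-2
    emit(0) @ H1 ⇒ out+=0
    H0 returns 0
    H1 returns [-2, 0, 0]
    H2 returns ([-2, 0, 0], 4)
    H3 returns [([-2, 0, 0], 4)]
= [([1, 0, 0], 4), ([-2, 0, 0], 4)]

Answer: [([1, 0, 0], 4), ([-2, 0, 0], 4)]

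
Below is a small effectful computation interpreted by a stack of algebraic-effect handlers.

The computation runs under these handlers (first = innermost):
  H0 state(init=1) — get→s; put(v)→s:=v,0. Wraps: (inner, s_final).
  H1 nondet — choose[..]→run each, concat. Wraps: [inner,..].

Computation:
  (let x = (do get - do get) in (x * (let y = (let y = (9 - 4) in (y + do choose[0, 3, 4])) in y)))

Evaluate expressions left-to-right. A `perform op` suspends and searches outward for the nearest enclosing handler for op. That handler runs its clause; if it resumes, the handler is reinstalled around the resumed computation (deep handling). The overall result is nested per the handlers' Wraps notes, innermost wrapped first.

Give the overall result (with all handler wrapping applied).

Answer: [(0, 1), (0, 1), (0, 1)]

Working:
get @ H0 ⇒ 1
get @ H0 ⇒ 1
choose[0, 3, 4] @ H1
  branch[0] choose=0:
    H0 returns (0, 1)
    H1 returns [(0, 1)]
  branch[1] choose=3:
    H0 returns (0, 1)
    H1 returns [(0, 1)]
  branch[2] choose=4:
    H0 returns (0, 1)
    H1 returns [(0, 1)]
= [(0, 1), (0, 1), (0, 1)]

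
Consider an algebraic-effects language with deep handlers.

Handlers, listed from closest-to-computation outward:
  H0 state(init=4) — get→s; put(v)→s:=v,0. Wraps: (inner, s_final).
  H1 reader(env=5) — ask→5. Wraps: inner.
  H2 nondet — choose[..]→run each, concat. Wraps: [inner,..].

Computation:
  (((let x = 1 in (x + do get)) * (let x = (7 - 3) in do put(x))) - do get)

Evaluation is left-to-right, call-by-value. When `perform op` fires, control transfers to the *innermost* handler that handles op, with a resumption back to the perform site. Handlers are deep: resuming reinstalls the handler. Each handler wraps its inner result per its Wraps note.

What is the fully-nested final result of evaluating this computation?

Answer: [(-4, 4)]

Working:
get @ H0 ⇒ 4
put(4) @ H0 ⇒ s:=4
get @ H0 ⇒ 4
H0 returns (-4, 4)
H1 returns (-4, 4)
H2 returns [(-4, 4)]
= [(-4, 4)]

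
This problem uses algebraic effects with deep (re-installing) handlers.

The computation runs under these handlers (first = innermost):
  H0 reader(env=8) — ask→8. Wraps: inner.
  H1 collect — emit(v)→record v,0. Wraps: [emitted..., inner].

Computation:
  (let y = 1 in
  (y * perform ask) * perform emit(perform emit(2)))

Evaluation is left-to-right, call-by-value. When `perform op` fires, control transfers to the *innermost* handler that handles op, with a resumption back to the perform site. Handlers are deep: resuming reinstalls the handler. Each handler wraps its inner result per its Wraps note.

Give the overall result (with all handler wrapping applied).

Step-by-step:
ask @ H0 ⇒ 8
emit(2) @ H1 ⇒ out+=2
emit(0) @ H1 ⇒ out+=0
H0 returns 0
H1 returns [2, 0, 0]
= [2, 0, 0]

Answer: [2, 0, 0]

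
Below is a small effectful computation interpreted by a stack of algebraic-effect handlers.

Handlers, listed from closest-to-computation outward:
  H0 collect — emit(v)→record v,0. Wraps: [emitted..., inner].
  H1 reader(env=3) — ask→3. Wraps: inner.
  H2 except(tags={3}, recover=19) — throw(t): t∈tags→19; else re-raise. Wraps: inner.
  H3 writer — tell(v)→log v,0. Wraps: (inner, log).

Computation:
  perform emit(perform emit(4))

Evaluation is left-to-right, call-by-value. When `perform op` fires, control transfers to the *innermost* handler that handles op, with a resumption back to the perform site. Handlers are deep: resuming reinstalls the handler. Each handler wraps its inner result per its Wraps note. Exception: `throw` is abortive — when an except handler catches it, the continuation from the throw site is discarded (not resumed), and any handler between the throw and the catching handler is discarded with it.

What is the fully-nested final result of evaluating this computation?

Answer: ([4, 0, 0], ())

Step-by-step:
emit(4) @ H0 ⇒ out+=4
emit(0) @ H0 ⇒ out+=0
H0 returns [4, 0, 0]
H1 returns [4, 0, 0]
H2 returns [4, 0, 0]
H3 returns ([4, 0, 0], ())
= ([4, 0, 0], ())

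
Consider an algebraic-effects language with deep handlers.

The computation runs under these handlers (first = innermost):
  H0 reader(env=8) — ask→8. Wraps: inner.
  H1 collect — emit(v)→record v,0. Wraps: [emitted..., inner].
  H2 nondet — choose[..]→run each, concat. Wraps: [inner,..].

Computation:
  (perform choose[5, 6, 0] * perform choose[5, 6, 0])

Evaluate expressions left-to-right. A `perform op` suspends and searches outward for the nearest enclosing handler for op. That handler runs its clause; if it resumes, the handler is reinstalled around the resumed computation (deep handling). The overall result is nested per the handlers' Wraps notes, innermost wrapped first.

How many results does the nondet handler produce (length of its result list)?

Answer: 9

Working:
choose[5, 6, 0] @ H2
  branch[0] choose=5:
    choose[5, 6, 0] @ H2
      branch[0] choose=5:
        H0 returns 25
        H1 returns [25]
        H2 returns [[25]]
      branch[1] choose=6:
        H0 returns 30
        H1 returns [30]
        H2 returns [[30]]
      branch[2] choose=0:
        H0 returns 0
        H1 returns [0]
        H2 returns [[0]]
  branch[1] choose=6:
    choose[5, 6, 0] @ H2
      branch[0] choose=5:
        H0 returns 30
        H1 returns [30]
        H2 returns [[30]]
      branch[1] choose=6:
        H0 returns 36
        H1 returns [36]
        H2 returns [[36]]
      branch[2] choose=0:
        H0 returns 0
        H1 returns [0]
        H2 returns [[0]]
  branch[2] choose=0:
    choose[5, 6, 0] @ H2
      branch[0] choose=5:
        H0 returns 0
        H1 returns [0]
        H2 returns [[0]]
      branch[1] choose=6:
        H0 returns 0
        H1 returns [0]
        H2 returns [[0]]
      branch[2] choose=0:
        H0 returns 0
        H1 returns [0]
        H2 returns [[0]]
= [[25], [30], [0], [30], [36], [0], [0], [0], [0]]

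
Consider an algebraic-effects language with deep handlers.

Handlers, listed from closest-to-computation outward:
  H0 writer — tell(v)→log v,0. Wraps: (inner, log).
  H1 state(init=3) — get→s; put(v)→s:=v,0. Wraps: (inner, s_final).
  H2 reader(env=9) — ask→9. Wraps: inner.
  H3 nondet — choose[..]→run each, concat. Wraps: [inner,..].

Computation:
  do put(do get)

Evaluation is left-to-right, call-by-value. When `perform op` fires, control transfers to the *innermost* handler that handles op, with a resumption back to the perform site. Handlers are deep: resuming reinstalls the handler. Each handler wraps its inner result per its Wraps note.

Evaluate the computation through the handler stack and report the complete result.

Evaluation trace:
get @ H1 ⇒ 3
put(3) @ H1 ⇒ s:=3
H0 returns (0, ())
H1 returns ((0, ()), 3)
H2 returns ((0, ()), 3)
H3 returns [((0, ()), 3)]
= [((0, ()), 3)]

Answer: [((0, ()), 3)]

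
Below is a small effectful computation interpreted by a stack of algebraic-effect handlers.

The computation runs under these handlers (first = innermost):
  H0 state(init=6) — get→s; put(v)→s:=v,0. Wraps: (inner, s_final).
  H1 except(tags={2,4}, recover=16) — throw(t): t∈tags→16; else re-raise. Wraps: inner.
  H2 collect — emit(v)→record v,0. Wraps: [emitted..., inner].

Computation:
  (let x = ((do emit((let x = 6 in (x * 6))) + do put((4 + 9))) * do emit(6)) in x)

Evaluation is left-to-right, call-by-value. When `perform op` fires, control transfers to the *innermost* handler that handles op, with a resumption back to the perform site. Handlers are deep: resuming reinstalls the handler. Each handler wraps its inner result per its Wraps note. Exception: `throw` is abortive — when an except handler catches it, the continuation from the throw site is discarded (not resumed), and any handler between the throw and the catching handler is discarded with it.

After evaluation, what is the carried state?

Answer: 13

Evaluation trace:
emit(36) @ H2 ⇒ out+=36
put(13) @ H0 ⇒ s:=13
emit(6) @ H2 ⇒ out+=6
H0 returns (0, 13)
H1 returns (0, 13)
H2 returns [36, 6, (0, 13)]
= [36, 6, (0, 13)]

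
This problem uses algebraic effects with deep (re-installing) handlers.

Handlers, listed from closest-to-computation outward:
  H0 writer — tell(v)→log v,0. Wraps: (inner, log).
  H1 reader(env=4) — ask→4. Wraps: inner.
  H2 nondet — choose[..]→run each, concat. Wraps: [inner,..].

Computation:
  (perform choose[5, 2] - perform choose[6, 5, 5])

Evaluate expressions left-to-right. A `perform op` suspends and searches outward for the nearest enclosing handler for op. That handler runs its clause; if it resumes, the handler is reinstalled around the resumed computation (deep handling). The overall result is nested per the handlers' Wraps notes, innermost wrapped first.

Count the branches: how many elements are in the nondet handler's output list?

Answer: 6

Evaluation trace:
choose[5, 2] @ H2
  branch[0] choose=5:
    choose[6, 5, 5] @ H2
      branch[0] choose=6:
        H0 returns (-1, ())
        H1 returns (-1, ())
        H2 returns [(-1, ())]
      branch[1] choose=5:
        H0 returns (0, ())
        H1 returns (0, ())
        H2 returns [(0, ())]
      branch[2] choose=5:
        H0 returns (0, ())
        H1 returns (0, ())
        H2 returns [(0, ())]
  branch[1] choose=2:
    choose[6, 5, 5] @ H2
      branch[0] choose=6:
        H0 returns (-4, ())
        H1 returns (-4, ())
        H2 returns [(-4, ())]
      branch[1] choose=5:
        H0 returns (-3, ())
        H1 returns (-3, ())
        H2 returns [(-3, ())]
      branch[2] choose=5:
        H0 returns (-3, ())
        H1 returns (-3, ())
        H2 returns [(-3, ())]
= [(-1, ()), (0, ()), (0, ()), (-4, ()), (-3, ()), (-3, ())]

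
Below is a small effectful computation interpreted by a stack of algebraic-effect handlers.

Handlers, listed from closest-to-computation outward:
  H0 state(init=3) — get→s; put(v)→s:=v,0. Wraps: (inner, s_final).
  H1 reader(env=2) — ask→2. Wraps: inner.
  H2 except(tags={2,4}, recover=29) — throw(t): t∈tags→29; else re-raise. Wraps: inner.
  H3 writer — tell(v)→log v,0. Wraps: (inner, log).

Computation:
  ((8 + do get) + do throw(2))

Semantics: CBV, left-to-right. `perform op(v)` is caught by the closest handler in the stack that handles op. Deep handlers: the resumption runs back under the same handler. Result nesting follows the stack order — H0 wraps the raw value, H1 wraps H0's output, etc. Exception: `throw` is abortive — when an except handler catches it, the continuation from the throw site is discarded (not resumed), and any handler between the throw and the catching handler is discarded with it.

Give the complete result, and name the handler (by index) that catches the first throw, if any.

Step-by-step:
get @ H0 ⇒ 3
throw(2) @ H2 caught ⇒ 29
H3 returns (29, ())
= (29, ())

Answer: (29, ()) ; first throw caught by: H2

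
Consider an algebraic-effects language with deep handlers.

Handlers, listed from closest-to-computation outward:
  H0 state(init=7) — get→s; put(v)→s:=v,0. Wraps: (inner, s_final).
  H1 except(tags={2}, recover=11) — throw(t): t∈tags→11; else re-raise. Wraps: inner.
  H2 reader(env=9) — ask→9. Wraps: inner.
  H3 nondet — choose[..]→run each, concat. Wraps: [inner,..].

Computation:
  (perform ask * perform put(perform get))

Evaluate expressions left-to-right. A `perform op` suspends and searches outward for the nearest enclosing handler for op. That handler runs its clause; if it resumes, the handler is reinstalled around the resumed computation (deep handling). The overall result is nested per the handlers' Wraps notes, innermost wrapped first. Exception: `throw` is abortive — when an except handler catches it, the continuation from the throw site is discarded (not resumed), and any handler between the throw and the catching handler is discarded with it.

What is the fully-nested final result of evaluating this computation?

Answer: [(0, 7)]

Step-by-step:
ask @ H2 ⇒ 9
get @ H0 ⇒ 7
put(7) @ H0 ⇒ s:=7
H0 returns (0, 7)
H1 returns (0, 7)
H2 returns (0, 7)
H3 returns [(0, 7)]
= [(0, 7)]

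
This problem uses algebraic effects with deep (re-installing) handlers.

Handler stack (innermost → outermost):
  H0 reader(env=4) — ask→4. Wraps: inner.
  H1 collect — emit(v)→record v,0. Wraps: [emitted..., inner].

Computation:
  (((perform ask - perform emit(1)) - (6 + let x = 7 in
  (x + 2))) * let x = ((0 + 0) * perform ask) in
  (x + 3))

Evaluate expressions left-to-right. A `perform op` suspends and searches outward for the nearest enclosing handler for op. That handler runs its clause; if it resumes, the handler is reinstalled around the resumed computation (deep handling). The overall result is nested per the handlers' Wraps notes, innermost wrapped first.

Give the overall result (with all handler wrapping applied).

Evaluation trace:
ask @ H0 ⇒ 4
emit(1) @ H1 ⇒ out+=1
ask @ H0 ⇒ 4
H0 returns -33
H1 returns [1, -33]
= [1, -33]

Answer: [1, -33]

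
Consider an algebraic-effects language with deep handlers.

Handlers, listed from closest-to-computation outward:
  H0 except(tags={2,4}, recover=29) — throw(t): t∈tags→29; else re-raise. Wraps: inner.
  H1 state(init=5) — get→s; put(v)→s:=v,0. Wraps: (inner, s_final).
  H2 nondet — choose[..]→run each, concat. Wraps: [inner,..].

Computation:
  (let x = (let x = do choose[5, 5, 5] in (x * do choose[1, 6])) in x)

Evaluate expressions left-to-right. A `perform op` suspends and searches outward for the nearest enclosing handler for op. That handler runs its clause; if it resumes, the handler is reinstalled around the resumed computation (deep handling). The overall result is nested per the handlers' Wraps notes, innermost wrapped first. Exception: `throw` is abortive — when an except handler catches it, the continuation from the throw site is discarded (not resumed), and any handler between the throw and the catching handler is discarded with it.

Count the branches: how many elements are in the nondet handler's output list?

Answer: 6

Step-by-step:
choose[5, 5, 5] @ H2
  branch[0] choose=5:
    choose[1, 6] @ H2
      branch[0] choose=1:
        H0 returns 5
        H1 returns (5, 5)
        H2 returns [(5, 5)]
      branch[1] choose=6:
        H0 returns 30
        H1 returns (30, 5)
        H2 returns [(30, 5)]
  branch[1] choose=5:
    choose[1, 6] @ H2
      branch[0] choose=1:
        H0 returns 5
        H1 returns (5, 5)
        H2 returns [(5, 5)]
      branch[1] choose=6:
        H0 returns 30
        H1 returns (30, 5)
        H2 returns [(30, 5)]
  branch[2] choose=5:
    choose[1, 6] @ H2
      branch[0] choose=1:
        H0 returns 5
        H1 returns (5, 5)
        H2 returns [(5, 5)]
      branch[1] choose=6:
        H0 returns 30
        H1 returns (30, 5)
        H2 returns [(30, 5)]
= [(5, 5), (30, 5), (5, 5), (30, 5), (5, 5), (30, 5)]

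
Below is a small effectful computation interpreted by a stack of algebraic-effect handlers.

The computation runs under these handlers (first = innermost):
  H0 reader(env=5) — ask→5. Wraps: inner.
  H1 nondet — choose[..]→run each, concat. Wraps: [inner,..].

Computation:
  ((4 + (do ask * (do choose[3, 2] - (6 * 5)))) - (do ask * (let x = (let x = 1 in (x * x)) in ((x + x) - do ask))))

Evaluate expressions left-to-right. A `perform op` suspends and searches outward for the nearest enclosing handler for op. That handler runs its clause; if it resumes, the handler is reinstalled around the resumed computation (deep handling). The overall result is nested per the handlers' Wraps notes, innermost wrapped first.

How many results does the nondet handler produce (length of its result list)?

Answer: 2

Evaluation trace:
ask @ H0 ⇒ 5
choose[3, 2] @ H1
  branch[0] choose=3:
    ask @ H0 ⇒ 5
    ask @ H0 ⇒ 5
    H0 returns -116
    H1 returns [-116]
  branch[1] choose=2:
    ask @ H0 ⇒ 5
    ask @ H0 ⇒ 5
    H0 returns -121
    H1 returns [-121]
= [-116, -121]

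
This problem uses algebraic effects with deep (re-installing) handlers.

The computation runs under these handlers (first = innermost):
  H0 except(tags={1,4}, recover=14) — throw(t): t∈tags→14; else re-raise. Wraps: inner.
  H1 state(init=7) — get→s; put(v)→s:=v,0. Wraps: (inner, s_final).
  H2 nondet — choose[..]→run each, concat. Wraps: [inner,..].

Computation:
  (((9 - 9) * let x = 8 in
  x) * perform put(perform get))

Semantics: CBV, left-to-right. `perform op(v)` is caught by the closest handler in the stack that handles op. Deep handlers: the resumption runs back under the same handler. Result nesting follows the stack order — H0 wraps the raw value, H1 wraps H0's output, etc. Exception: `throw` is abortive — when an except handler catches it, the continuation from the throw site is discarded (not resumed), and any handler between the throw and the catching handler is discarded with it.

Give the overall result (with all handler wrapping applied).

Answer: [(0, 7)]

Step-by-step:
get @ H1 ⇒ 7
put(7) @ H1 ⇒ s:=7
H0 returns 0
H1 returns (0, 7)
H2 returns [(0, 7)]
= [(0, 7)]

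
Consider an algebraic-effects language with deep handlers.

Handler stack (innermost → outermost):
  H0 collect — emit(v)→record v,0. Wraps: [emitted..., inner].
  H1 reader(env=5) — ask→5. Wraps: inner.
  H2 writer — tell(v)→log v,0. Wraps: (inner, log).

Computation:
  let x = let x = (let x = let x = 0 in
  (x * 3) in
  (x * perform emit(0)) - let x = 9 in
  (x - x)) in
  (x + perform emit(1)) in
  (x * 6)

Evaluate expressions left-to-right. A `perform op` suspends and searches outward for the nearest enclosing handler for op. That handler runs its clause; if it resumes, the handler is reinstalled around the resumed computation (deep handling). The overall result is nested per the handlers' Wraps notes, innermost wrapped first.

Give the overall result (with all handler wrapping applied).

Evaluation trace:
emit(0) @ H0 ⇒ out+=0
emit(1) @ H0 ⇒ out+=1
H0 returns [0, 1, 0]
H1 returns [0, 1, 0]
H2 returns ([0, 1, 0], ())
= ([0, 1, 0], ())

Answer: ([0, 1, 0], ())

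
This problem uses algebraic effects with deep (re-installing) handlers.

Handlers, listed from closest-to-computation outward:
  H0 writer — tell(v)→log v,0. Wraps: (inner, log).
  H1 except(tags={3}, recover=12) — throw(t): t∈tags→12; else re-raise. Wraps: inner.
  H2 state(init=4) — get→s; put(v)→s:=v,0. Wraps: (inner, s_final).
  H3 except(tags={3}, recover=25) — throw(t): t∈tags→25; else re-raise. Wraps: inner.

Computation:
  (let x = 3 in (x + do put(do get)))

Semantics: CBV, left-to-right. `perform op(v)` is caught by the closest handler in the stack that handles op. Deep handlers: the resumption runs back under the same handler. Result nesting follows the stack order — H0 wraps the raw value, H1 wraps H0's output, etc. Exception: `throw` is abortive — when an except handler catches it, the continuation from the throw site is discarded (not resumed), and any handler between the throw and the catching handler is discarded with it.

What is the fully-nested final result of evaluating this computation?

Step-by-step:
get @ H2 ⇒ 4
put(4) @ H2 ⇒ s:=4
H0 returns (3, ())
H1 returns (3, ())
H2 returns ((3, ()), 4)
H3 returns ((3, ()), 4)
= ((3, ()), 4)

Answer: ((3, ()), 4)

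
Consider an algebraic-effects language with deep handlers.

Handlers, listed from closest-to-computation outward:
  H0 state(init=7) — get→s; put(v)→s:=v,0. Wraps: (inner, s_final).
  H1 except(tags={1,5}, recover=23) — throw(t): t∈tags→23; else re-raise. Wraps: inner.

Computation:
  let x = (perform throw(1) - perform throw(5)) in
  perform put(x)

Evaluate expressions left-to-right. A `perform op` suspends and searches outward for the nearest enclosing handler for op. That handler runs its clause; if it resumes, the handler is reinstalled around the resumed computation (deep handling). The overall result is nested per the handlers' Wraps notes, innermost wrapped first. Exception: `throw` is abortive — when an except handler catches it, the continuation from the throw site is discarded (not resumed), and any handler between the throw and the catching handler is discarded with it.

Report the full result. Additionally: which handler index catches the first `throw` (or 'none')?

Answer: 23 ; first throw caught by: H1

Working:
throw(1) @ H1 caught ⇒ 23
= 23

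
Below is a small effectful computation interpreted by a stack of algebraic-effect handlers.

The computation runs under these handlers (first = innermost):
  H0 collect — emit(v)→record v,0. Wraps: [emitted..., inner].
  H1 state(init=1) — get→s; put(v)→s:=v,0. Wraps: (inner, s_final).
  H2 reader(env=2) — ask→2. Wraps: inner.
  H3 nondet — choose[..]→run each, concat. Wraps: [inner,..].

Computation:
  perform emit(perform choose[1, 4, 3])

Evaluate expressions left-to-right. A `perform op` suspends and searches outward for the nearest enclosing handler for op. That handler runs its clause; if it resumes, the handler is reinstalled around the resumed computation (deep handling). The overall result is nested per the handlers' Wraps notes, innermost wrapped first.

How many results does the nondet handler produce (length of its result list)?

Answer: 3

Step-by-step:
choose[1, 4, 3] @ H3
  branch[0] choose=1:
    emit(1) @ H0 ⇒ out+=1
    H0 returns [1, 0]
    H1 returns ([1, 0], 1)
    H2 returns ([1, 0], 1)
    H3 returns [([1, 0], 1)]
  branch[1] choose=4:
    emit(4) @ H0 ⇒ out+=4
    H0 returns [4, 0]
    H1 returns ([4, 0], 1)
    H2 returns ([4, 0], 1)
    H3 returns [([4, 0], 1)]
  branch[2] choose=3:
    emit(3) @ H0 ⇒ out+=3
    H0 returns [3, 0]
    H1 returns ([3, 0], 1)
    H2 returns ([3, 0], 1)
    H3 returns [([3, 0], 1)]
= [([1, 0], 1), ([4, 0], 1), ([3, 0], 1)]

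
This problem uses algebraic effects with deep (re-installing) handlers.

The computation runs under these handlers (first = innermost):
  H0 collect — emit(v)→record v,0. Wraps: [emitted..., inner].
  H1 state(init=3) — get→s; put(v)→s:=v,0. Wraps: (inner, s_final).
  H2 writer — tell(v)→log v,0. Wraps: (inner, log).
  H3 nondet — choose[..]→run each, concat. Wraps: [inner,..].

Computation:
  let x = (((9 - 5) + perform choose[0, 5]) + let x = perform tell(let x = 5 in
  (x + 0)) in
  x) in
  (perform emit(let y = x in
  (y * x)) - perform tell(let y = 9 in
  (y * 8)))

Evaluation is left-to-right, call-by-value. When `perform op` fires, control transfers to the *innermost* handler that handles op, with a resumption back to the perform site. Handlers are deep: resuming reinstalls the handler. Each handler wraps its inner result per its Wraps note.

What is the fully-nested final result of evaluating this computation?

Evaluation trace:
choose[0, 5] @ H3
  branch[0] choose=0:
    tell(5) @ H2 ⇒ log+=5
    emit(16) @ H0 ⇒ out+=16
    tell(72) @ H2 ⇒ log+=72
    H0 returns [16, 0]
    H1 returns ([16, 0], 3)
    H2 returns (([16, 0], 3), (5, 72))
    H3 returns [(([16, 0], 3), (5, 72))]
  branch[1] choose=5:
    tell(5) @ H2 ⇒ log+=5
    emit(81) @ H0 ⇒ out+=81
    tell(72) @ H2 ⇒ log+=72
    H0 returns [81, 0]
    H1 returns ([81, 0], 3)
    H2 returns (([81, 0], 3), (5, 72))
    H3 returns [(([81, 0], 3), (5, 72))]
= [(([16, 0], 3), (5, 72)), (([81, 0], 3), (5, 72))]

Answer: [(([16, 0], 3), (5, 72)), (([81, 0], 3), (5, 72))]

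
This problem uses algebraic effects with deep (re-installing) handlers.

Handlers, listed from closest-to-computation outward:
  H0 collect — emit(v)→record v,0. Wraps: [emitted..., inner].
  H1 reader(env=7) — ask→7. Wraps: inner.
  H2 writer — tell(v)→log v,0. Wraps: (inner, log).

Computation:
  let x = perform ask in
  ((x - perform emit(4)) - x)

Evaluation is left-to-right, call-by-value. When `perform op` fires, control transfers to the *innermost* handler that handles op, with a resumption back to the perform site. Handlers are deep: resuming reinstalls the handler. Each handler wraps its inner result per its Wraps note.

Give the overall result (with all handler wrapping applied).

Answer: ([4, 0], ())

Evaluation trace:
ask @ H1 ⇒ 7
emit(4) @ H0 ⇒ out+=4
H0 returns [4, 0]
H1 returns [4, 0]
H2 returns ([4, 0], ())
= ([4, 0], ())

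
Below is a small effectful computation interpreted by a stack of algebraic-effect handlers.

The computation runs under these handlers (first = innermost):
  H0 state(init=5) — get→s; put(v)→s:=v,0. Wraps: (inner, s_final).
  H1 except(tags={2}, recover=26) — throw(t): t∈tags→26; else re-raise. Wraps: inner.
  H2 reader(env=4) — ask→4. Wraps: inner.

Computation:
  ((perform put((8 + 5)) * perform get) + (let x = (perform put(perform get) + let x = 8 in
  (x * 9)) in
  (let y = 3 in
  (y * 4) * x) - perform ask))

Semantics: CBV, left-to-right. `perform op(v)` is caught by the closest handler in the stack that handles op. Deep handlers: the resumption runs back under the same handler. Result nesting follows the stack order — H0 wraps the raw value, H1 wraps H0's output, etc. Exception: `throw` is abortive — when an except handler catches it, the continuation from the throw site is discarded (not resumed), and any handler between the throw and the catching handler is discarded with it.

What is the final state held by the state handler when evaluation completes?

Step-by-step:
put(13) @ H0 ⇒ s:=13
get @ H0 ⇒ 13
get @ H0 ⇒ 13
put(13) @ H0 ⇒ s:=13
ask @ H2 ⇒ 4
H0 returns (860, 13)
H1 returns (860, 13)
H2 returns (860, 13)
= (860, 13)

Answer: 13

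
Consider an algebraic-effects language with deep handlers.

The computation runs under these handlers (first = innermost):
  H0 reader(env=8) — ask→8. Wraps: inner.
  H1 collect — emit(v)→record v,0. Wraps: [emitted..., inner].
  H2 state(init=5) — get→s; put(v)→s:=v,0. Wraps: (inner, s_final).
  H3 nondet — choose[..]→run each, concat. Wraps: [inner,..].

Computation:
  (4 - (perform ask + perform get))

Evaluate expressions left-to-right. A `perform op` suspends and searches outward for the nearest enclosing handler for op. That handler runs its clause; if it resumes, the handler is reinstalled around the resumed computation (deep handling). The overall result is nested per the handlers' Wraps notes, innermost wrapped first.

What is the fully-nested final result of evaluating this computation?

Evaluation trace:
ask @ H0 ⇒ 8
get @ H2 ⇒ 5
H0 returns -9
H1 returns [-9]
H2 returns ([-9], 5)
H3 returns [([-9], 5)]
= [([-9], 5)]

Answer: [([-9], 5)]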